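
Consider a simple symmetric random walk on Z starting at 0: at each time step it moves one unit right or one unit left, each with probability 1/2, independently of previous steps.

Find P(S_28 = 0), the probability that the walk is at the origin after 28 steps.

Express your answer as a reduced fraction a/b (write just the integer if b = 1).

Answer: 5014575/33554432

Derivation:
To return to 0 after 28 steps: need exactly 14 steps of +1 and 14 of -1.
Favorable paths: C(28,14) = 40116600
Total paths: 2^28 = 268435456
P = 40116600/268435456 = 5014575/33554432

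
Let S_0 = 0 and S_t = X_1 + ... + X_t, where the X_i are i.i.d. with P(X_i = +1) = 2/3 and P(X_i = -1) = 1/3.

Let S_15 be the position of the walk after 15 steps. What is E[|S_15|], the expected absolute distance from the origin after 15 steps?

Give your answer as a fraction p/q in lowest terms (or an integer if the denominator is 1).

S_15 takes values m ≡ 1 (mod 2) with |m| ≤ 15; P(S_15=m) = C(15,(15+m)/2) · (2/3)^((15+m)/2) · (1/3)^((15-m)/2).
Distribution: P(S=-15)=1/14348907, P(S=-13)=10/4782969, P(S=-11)=140/4782969, P(S=-9)=3640/14348907, P(S=-7)=7280/4782969, P(S=-5)=32032/4782969, P(S=-3)=320320/14348907, P(S=-1)=91520/1594323, P(S=1)=183040/1594323, P(S=3)=2562560/14348907, P(S=5)=1025024/4782969, P(S=7)=931840/4782969, P(S=9)=1863680/14348907, P(S=11)=286720/4782969, P(S=13)=81920/4782969, P(S=15)=32768/14348907
E[|S_15|] = Σ_m |m|·P(S_15=m) = 2839115/531441

Answer: 2839115/531441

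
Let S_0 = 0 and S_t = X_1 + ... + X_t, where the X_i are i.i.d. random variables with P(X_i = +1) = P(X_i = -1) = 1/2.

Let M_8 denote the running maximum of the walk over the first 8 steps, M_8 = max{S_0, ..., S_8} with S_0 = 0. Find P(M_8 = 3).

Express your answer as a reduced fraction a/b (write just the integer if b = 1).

Answer: 7/64

Derivation:
Let M_8 = max(S_0,...,S_8). Use the reflection principle: for j ≥ 1, #{paths with M_8 ≥ j} = #{S_8 ≥ j} + #{S_8 ≥ j+1}.
By reflection, #{M_8 ≥ 3} = #{S_8 ≥ 3} + #{S_8 ≥ 4} = 37 + 37 = 74.
#{M_8 ≥ 4} = #{S_8 ≥ 4} + #{S_8 ≥ 5} = 37 + 9 = 46.
#{M_8 = 3} = 74 - 46 = 28.
P(M_8 = 3) = 28/256 = 7/64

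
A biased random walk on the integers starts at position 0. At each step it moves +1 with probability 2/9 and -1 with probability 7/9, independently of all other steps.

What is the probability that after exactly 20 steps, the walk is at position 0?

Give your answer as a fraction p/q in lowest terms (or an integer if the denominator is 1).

Answer: 53441533034745856/12157665459056928801

Derivation:
To be at 0 after 20 steps: need exactly 10 steps of +1 and 10 of -1.
Number of such sequences: C(20,10) = 184756
Each has probability (2/9)^10 · (7/9)^10 = 289254654976/12157665459056928801
P = 184756 · 289254654976/12157665459056928801 = 53441533034745856/12157665459056928801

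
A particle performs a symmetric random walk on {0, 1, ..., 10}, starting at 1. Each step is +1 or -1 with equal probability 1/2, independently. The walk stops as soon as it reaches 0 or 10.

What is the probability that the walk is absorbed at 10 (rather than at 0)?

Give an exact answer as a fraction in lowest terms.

Symmetric walk (p = 1/2): the harmonic-function argument gives P(hit 10 before 0 | start at 1) = a/N.
P = 1/10 = 1/10

Answer: 1/10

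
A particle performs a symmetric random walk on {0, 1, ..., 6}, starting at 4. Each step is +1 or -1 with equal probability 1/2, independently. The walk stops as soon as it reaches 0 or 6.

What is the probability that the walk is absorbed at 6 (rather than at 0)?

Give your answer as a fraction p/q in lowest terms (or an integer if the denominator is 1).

Answer: 2/3

Derivation:
Symmetric walk (p = 1/2): the harmonic-function argument gives P(hit 6 before 0 | start at 4) = a/N.
P = 4/6 = 2/3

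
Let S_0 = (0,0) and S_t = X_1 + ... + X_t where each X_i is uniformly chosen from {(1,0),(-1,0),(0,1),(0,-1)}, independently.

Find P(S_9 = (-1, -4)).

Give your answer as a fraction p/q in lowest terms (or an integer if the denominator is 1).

Let h be the number of horizontal steps (so 9-h are vertical). To end at (-1,-4) need (h-1)/2 right-steps and ((9-h)-4)/2 up-steps.
Sum over h with 1 ≤ h ≤ 5, h ≡ 1 (mod 2), 9-h ≡ 0 (mod 2):
h=1: C(9,1)·C(1,0)·C(8,2) = 9·1·28 = 252
h=3: C(9,3)·C(3,1)·C(6,1) = 84·3·6 = 1512
h=5: C(9,5)·C(5,2)·C(4,0) = 126·10·1 = 1260
Total favorable: 3024
Total paths: 4^9 = 262144
P = 3024/262144 = 189/16384

Answer: 189/16384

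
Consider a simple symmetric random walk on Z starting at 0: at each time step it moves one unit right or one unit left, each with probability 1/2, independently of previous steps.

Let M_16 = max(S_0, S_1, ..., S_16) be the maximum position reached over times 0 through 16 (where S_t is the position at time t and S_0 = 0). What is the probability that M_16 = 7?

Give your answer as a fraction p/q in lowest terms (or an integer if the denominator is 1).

Let M_16 = max(S_0,...,S_16). Use the reflection principle: for j ≥ 1, #{paths with M_16 ≥ j} = #{S_16 ≥ j} + #{S_16 ≥ j+1}.
By reflection, #{M_16 ≥ 7} = #{S_16 ≥ 7} + #{S_16 ≥ 8} = 2517 + 2517 = 5034.
#{M_16 ≥ 8} = #{S_16 ≥ 8} + #{S_16 ≥ 9} = 2517 + 697 = 3214.
#{M_16 = 7} = 5034 - 3214 = 1820.
P(M_16 = 7) = 1820/65536 = 455/16384

Answer: 455/16384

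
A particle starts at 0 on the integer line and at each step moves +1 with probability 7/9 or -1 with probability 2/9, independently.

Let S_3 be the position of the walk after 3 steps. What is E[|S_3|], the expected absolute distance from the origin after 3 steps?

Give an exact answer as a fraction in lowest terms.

Answer: 53/27

Derivation:
S_3 takes values m ≡ 1 (mod 2) with |m| ≤ 3; P(S_3=m) = C(3,(3+m)/2) · (7/9)^((3+m)/2) · (2/9)^((3-m)/2).
Distribution: P(S=-3)=8/729, P(S=-1)=28/243, P(S=1)=98/243, P(S=3)=343/729
E[|S_3|] = Σ_m |m|·P(S_3=m) = 53/27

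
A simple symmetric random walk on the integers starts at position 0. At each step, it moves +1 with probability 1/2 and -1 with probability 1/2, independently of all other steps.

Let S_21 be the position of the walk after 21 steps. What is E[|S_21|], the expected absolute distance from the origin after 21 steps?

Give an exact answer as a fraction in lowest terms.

S_21 takes values m ≡ 1 (mod 2) with |m| ≤ 21; P(S_21=m) = C(21,(21+m)/2)/2^21.
Total paths: 2^21 = 2097152
Distribution: P(S=-21)=1/2097152, P(S=-19)=21/2097152, P(S=-17)=210/2097152, P(S=-15)=1330/2097152, P(S=-13)=5985/2097152, P(S=-11)=20349/2097152, P(S=-9)=54264/2097152, P(S=-7)=116280/2097152, P(S=-5)=203490/2097152, P(S=-3)=293930/2097152, P(S=-1)=352716/2097152, P(S=1)=352716/2097152, P(S=3)=293930/2097152, P(S=5)=203490/2097152, P(S=7)=116280/2097152, P(S=9)=54264/2097152, P(S=11)=20349/2097152, P(S=13)=5985/2097152, P(S=15)=1330/2097152, P(S=17)=210/2097152, P(S=19)=21/2097152, P(S=21)=1/2097152
E[|S_21|] = Σ_m |m|·P(S_21=m) = 7759752/2097152 = 969969/262144

Answer: 969969/262144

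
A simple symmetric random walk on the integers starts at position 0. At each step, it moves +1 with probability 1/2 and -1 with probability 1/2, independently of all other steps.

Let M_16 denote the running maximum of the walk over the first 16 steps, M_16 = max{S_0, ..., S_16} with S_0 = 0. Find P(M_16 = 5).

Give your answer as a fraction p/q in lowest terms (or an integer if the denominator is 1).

Answer: 273/4096

Derivation:
Let M_16 = max(S_0,...,S_16). Use the reflection principle: for j ≥ 1, #{paths with M_16 ≥ j} = #{S_16 ≥ j} + #{S_16 ≥ j+1}.
By reflection, #{M_16 ≥ 5} = #{S_16 ≥ 5} + #{S_16 ≥ 6} = 6885 + 6885 = 13770.
#{M_16 ≥ 6} = #{S_16 ≥ 6} + #{S_16 ≥ 7} = 6885 + 2517 = 9402.
#{M_16 = 5} = 13770 - 9402 = 4368.
P(M_16 = 5) = 4368/65536 = 273/4096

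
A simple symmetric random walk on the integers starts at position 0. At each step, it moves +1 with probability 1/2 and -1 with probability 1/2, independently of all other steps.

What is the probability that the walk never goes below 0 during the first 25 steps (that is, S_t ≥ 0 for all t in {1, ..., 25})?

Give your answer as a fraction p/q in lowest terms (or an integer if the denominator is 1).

Let f(t,s) = #length-t paths at position s with S_1..S_t all ≥ 0.
f(t,s) = f(t-1,s-1) + f(t-1,s+1) for s ≥ 0; f(t,s) = 0 for s < 0.
t=0: f(0,0)=1
t=1: f(1,1)=1
t=2: f(2,0)=1 f(2,2)=1
t=3: f(3,1)=2 f(3,3)=1
t=4: f(4,0)=2 f(4,2)=3 f(4,4)=1
t=5: f(5,1)=5 f(5,3)=4 f(5,5)=1
t=6: f(6,0)=5 f(6,2)=9 f(6,4)=5 f(6,6)=1
t=7: f(7,1)=14 f(7,3)=14 f(7,5)=6 f(7,7)=1
t=8: f(8,0)=14 f(8,2)=28 f(8,4)=20 f(8,6)=7 f(8,8)=1
t=9: f(9,1)=42 f(9,3)=48 f(9,5)=27 f(9,7)=8 f(9,9)=1
t=10: f(10,0)=42 f(10,2)=90 f(10,4)=75 f(10,6)=35 f(10,8)=9 f(10,10)=1
t=11: f(11,1)=132 f(11,3)=165 f(11,5)=110 f(11,7)=44 f(11,9)=10 f(11,11)=1
t=12: f(12,0)=132 f(12,2)=297 f(12,4)=275 f(12,6)=154 f(12,8)=54 f(12,10)=11 f(12,12)=1
t=13: f(13,1)=429 f(13,3)=572 f(13,5)=429 f(13,7)=208 f(13,9)=65 f(13,11)=12 f(13,13)=1
t=14: f(14,0)=429 f(14,2)=1001 f(14,4)=1001 f(14,6)=637 f(14,8)=273 f(14,10)=77 f(14,12)=13 f(14,14)=1
t=15: f(15,1)=1430 f(15,3)=2002 f(15,5)=1638 f(15,7)=910 f(15,9)=350 f(15,11)=90 f(15,13)=14 f(15,15)=1
t=16: f(16,0)=1430 f(16,2)=3432 f(16,4)=3640 f(16,6)=2548 f(16,8)=1260 f(16,10)=440 f(16,12)=104 f(16,14)=15 f(16,16)=1
t=17: f(17,1)=4862 f(17,3)=7072 f(17,5)=6188 f(17,7)=3808 f(17,9)=1700 f(17,11)=544 f(17,13)=119 f(17,15)=16 f(17,17)=1
t=18: f(18,0)=4862 f(18,2)=11934 f(18,4)=13260 f(18,6)=9996 f(18,8)=5508 f(18,10)=2244 f(18,12)=663 f(18,14)=135 f(18,16)=17 f(18,18)=1
t=19: f(19,1)=16796 f(19,3)=25194 f(19,5)=23256 f(19,7)=15504 f(19,9)=7752 f(19,11)=2907 f(19,13)=798 f(19,15)=152 f(19,17)=18 f(19,19)=1
t=20: f(20,0)=16796 f(20,2)=41990 f(20,4)=48450 f(20,6)=38760 f(20,8)=23256 f(20,10)=10659 f(20,12)=3705 f(20,14)=950 f(20,16)=170 f(20,18)=19 f(20,20)=1
t=21: f(21,1)=58786 f(21,3)=90440 f(21,5)=87210 f(21,7)=62016 f(21,9)=33915 f(21,11)=14364 f(21,13)=4655 f(21,15)=1120 f(21,17)=189 f(21,19)=20 f(21,21)=1
t=22: f(22,0)=58786 f(22,2)=149226 f(22,4)=177650 f(22,6)=149226 f(22,8)=95931 f(22,10)=48279 f(22,12)=19019 f(22,14)=5775 f(22,16)=1309 f(22,18)=209 f(22,20)=21 f(22,22)=1
t=23: f(23,1)=208012 f(23,3)=326876 f(23,5)=326876 f(23,7)=245157 f(23,9)=144210 f(23,11)=67298 f(23,13)=24794 f(23,15)=7084 f(23,17)=1518 f(23,19)=230 f(23,21)=22 f(23,23)=1
t=24: f(24,0)=208012 f(24,2)=534888 f(24,4)=653752 f(24,6)=572033 f(24,8)=389367 f(24,10)=211508 f(24,12)=92092 f(24,14)=31878 f(24,16)=8602 f(24,18)=1748 f(24,20)=252 f(24,22)=23 f(24,24)=1
t=25: f(25,1)=742900 f(25,3)=1188640 f(25,5)=1225785 f(25,7)=961400 f(25,9)=600875 f(25,11)=303600 f(25,13)=123970 f(25,15)=40480 f(25,17)=10350 f(25,19)=2000 f(25,21)=275 f(25,23)=24 f(25,25)=1
Σ_s f(25,s) = 5200300
P = 5200300/33554432 = 1300075/8388608

Answer: 1300075/8388608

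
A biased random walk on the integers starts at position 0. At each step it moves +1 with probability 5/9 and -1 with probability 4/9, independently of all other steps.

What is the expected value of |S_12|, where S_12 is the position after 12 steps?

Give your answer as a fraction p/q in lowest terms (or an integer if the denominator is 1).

Answer: 91177962188/31381059609

Derivation:
S_12 takes values m ≡ 0 (mod 2) with |m| ≤ 12; P(S_12=m) = C(12,(12+m)/2) · (5/9)^((12+m)/2) · (4/9)^((12-m)/2).
Distribution: P(S=-12)=16777216/282429536481, P(S=-10)=83886080/94143178827, P(S=-8)=576716800/94143178827, P(S=-6)=7208960000/282429536481, P(S=-4)=2252800000/31381059609, P(S=-2)=4505600000/31381059609, P(S=0)=19712000000/94143178827, P(S=2)=7040000000/31381059609, P(S=4)=5500000000/31381059609, P(S=6)=27500000000/282429536481, P(S=8)=3437500000/94143178827, P(S=10)=781250000/94143178827, P(S=12)=244140625/282429536481
E[|S_12|] = Σ_m |m|·P(S_12=m) = 91177962188/31381059609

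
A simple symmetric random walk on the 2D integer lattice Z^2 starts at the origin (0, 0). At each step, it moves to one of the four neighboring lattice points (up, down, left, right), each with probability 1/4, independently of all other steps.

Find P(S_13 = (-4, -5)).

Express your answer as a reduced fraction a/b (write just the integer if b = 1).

Answer: 16731/8388608

Derivation:
Let h be the number of horizontal steps (so 13-h are vertical). To end at (-4,-5) need (h-4)/2 right-steps and ((13-h)-5)/2 up-steps.
Sum over h with 4 ≤ h ≤ 8, h ≡ 0 (mod 2), 13-h ≡ 1 (mod 2):
h=4: C(13,4)·C(4,0)·C(9,2) = 715·1·36 = 25740
h=6: C(13,6)·C(6,1)·C(7,1) = 1716·6·7 = 72072
h=8: C(13,8)·C(8,2)·C(5,0) = 1287·28·1 = 36036
Total favorable: 133848
Total paths: 4^13 = 67108864
P = 133848/67108864 = 16731/8388608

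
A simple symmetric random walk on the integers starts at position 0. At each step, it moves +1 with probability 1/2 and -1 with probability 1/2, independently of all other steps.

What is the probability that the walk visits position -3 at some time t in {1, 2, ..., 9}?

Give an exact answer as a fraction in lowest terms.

Count via complement. Let g(t,s) = #length-t paths at position s with S_1..S_t all ≠ -3.
g(t,s) = g(t-1,s-1) + g(t-1,s+1) for s ≠ -3; g(t,-3) = 0.
t=0: g(0,0)=1
t=1: g(1,-1)=1 g(1,1)=1
t=2: g(2,-2)=1 g(2,0)=2 g(2,2)=1
t=3: g(3,-1)=3 g(3,1)=3 g(3,3)=1
t=4: g(4,-2)=3 g(4,0)=6 g(4,2)=4 g(4,4)=1
t=5: g(5,-1)=9 g(5,1)=10 g(5,3)=5 g(5,5)=1
t=6: g(6,-2)=9 g(6,0)=19 g(6,2)=15 g(6,4)=6 g(6,6)=1
t=7: g(7,-1)=28 g(7,1)=34 g(7,3)=21 g(7,5)=7 g(7,7)=1
t=8: g(8,-2)=28 g(8,0)=62 g(8,2)=55 g(8,4)=28 g(8,6)=8 g(8,8)=1
t=9: g(9,-1)=90 g(9,1)=117 g(9,3)=83 g(9,5)=36 g(9,7)=9 g(9,9)=1
Paths never hitting -3: Σ_s g(9,s) = 336
Paths hitting -3: 2^9 - 336 = 176
P = 176/512 = 11/32

Answer: 11/32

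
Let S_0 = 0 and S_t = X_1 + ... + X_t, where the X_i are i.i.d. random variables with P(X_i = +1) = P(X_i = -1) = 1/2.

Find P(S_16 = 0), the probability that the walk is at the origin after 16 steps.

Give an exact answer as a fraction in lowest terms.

To return to 0 after 16 steps: need exactly 8 steps of +1 and 8 of -1.
Favorable paths: C(16,8) = 12870
Total paths: 2^16 = 65536
P = 12870/65536 = 6435/32768

Answer: 6435/32768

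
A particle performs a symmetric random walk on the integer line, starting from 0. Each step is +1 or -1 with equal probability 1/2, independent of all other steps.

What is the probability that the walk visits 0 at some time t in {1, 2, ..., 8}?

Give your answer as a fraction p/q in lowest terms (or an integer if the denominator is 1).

Answer: 93/128

Derivation:
Count via complement. Let g(t,s) = #length-t paths at position s with S_1..S_t all ≠ 0.
g(t,s) = g(t-1,s-1) + g(t-1,s+1) for s ≠ 0; g(t,0) = 0.
t=0: g(0,0)=1
t=1: g(1,-1)=1 g(1,1)=1
t=2: g(2,-2)=1 g(2,2)=1
t=3: g(3,-3)=1 g(3,-1)=1 g(3,1)=1 g(3,3)=1
t=4: g(4,-4)=1 g(4,-2)=2 g(4,2)=2 g(4,4)=1
t=5: g(5,-5)=1 g(5,-3)=3 g(5,-1)=2 g(5,1)=2 g(5,3)=3 g(5,5)=1
t=6: g(6,-6)=1 g(6,-4)=4 g(6,-2)=5 g(6,2)=5 g(6,4)=4 g(6,6)=1
t=7: g(7,-7)=1 g(7,-5)=5 g(7,-3)=9 g(7,-1)=5 g(7,1)=5 g(7,3)=9 g(7,5)=5 g(7,7)=1
t=8: g(8,-8)=1 g(8,-6)=6 g(8,-4)=14 g(8,-2)=14 g(8,2)=14 g(8,4)=14 g(8,6)=6 g(8,8)=1
Paths never hitting 0: Σ_s g(8,s) = 70
Paths hitting 0: 2^8 - 70 = 186
P = 186/256 = 93/128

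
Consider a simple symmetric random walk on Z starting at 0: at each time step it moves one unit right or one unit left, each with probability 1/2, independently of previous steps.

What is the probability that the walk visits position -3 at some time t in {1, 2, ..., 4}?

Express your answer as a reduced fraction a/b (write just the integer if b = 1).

Answer: 1/8

Derivation:
Count via complement. Let g(t,s) = #length-t paths at position s with S_1..S_t all ≠ -3.
g(t,s) = g(t-1,s-1) + g(t-1,s+1) for s ≠ -3; g(t,-3) = 0.
t=0: g(0,0)=1
t=1: g(1,-1)=1 g(1,1)=1
t=2: g(2,-2)=1 g(2,0)=2 g(2,2)=1
t=3: g(3,-1)=3 g(3,1)=3 g(3,3)=1
t=4: g(4,-2)=3 g(4,0)=6 g(4,2)=4 g(4,4)=1
Paths never hitting -3: Σ_s g(4,s) = 14
Paths hitting -3: 2^4 - 14 = 2
P = 2/16 = 1/8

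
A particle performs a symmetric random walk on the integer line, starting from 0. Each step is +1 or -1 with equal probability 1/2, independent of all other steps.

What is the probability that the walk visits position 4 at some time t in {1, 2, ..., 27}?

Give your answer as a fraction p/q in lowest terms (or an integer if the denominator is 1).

Answer: 1854169/4194304

Derivation:
Count via complement. Let g(t,s) = #length-t paths at position s with S_1..S_t all ≠ 4.
g(t,s) = g(t-1,s-1) + g(t-1,s+1) for s ≠ 4; g(t,4) = 0.
t=0: g(0,0)=1
t=1: g(1,-1)=1 g(1,1)=1
t=2: g(2,-2)=1 g(2,0)=2 g(2,2)=1
t=3: g(3,-3)=1 g(3,-1)=3 g(3,1)=3 g(3,3)=1
t=4: g(4,-4)=1 g(4,-2)=4 g(4,0)=6 g(4,2)=4
t=5: g(5,-5)=1 g(5,-3)=5 g(5,-1)=10 g(5,1)=10 g(5,3)=4
t=6: g(6,-6)=1 g(6,-4)=6 g(6,-2)=15 g(6,0)=20 g(6,2)=14
t=7: g(7,-7)=1 g(7,-5)=7 g(7,-3)=21 g(7,-1)=35 g(7,1)=34 g(7,3)=14
t=8: g(8,-8)=1 g(8,-6)=8 g(8,-4)=28 g(8,-2)=56 g(8,0)=69 g(8,2)=48
t=9: g(9,-9)=1 g(9,-7)=9 g(9,-5)=36 g(9,-3)=84 g(9,-1)=125 g(9,1)=117 g(9,3)=48
t=10: g(10,-10)=1 g(10,-8)=10 g(10,-6)=45 g(10,-4)=120 g(10,-2)=209 g(10,0)=242 g(10,2)=165
t=11: g(11,-11)=1 g(11,-9)=11 g(11,-7)=55 g(11,-5)=165 g(11,-3)=329 g(11,-1)=451 g(11,1)=407 g(11,3)=165
t=12: g(12,-12)=1 g(12,-10)=12 g(12,-8)=66 g(12,-6)=220 g(12,-4)=494 g(12,-2)=780 g(12,0)=858 g(12,2)=572
t=13: g(13,-13)=1 g(13,-11)=13 g(13,-9)=78 g(13,-7)=286 g(13,-5)=714 g(13,-3)=1274 g(13,-1)=1638 g(13,1)=1430 g(13,3)=572
t=14: g(14,-14)=1 g(14,-12)=14 g(14,-10)=91 g(14,-8)=364 g(14,-6)=1000 g(14,-4)=1988 g(14,-2)=2912 g(14,0)=3068 g(14,2)=2002
t=15: g(15,-15)=1 g(15,-13)=15 g(15,-11)=105 g(15,-9)=455 g(15,-7)=1364 g(15,-5)=2988 g(15,-3)=4900 g(15,-1)=5980 g(15,1)=5070 g(15,3)=2002
t=16: g(16,-16)=1 g(16,-14)=16 g(16,-12)=120 g(16,-10)=560 g(16,-8)=1819 g(16,-6)=4352 g(16,-4)=7888 g(16,-2)=10880 g(16,0)=11050 g(16,2)=7072
t=17: g(17,-17)=1 g(17,-15)=17 g(17,-13)=136 g(17,-11)=680 g(17,-9)=2379 g(17,-7)=6171 g(17,-5)=12240 g(17,-3)=18768 g(17,-1)=21930 g(17,1)=18122 g(17,3)=7072
t=18: g(18,-18)=1 g(18,-16)=18 g(18,-14)=153 g(18,-12)=816 g(18,-10)=3059 g(18,-8)=8550 g(18,-6)=18411 g(18,-4)=31008 g(18,-2)=40698 g(18,0)=40052 g(18,2)=25194
t=19: g(19,-19)=1 g(19,-17)=19 g(19,-15)=171 g(19,-13)=969 g(19,-11)=3875 g(19,-9)=11609 g(19,-7)=26961 g(19,-5)=49419 g(19,-3)=71706 g(19,-1)=80750 g(19,1)=65246 g(19,3)=25194
t=20: g(20,-20)=1 g(20,-18)=20 g(20,-16)=190 g(20,-14)=1140 g(20,-12)=4844 g(20,-10)=15484 g(20,-8)=38570 g(20,-6)=76380 g(20,-4)=121125 g(20,-2)=152456 g(20,0)=145996 g(20,2)=90440
t=21: g(21,-21)=1 g(21,-19)=21 g(21,-17)=210 g(21,-15)=1330 g(21,-13)=5984 g(21,-11)=20328 g(21,-9)=54054 g(21,-7)=114950 g(21,-5)=197505 g(21,-3)=273581 g(21,-1)=298452 g(21,1)=236436 g(21,3)=90440
t=22: g(22,-22)=1 g(22,-20)=22 g(22,-18)=231 g(22,-16)=1540 g(22,-14)=7314 g(22,-12)=26312 g(22,-10)=74382 g(22,-8)=169004 g(22,-6)=312455 g(22,-4)=471086 g(22,-2)=572033 g(22,0)=534888 g(22,2)=326876
t=23: g(23,-23)=1 g(23,-21)=23 g(23,-19)=253 g(23,-17)=1771 g(23,-15)=8854 g(23,-13)=33626 g(23,-11)=100694 g(23,-9)=243386 g(23,-7)=481459 g(23,-5)=783541 g(23,-3)=1043119 g(23,-1)=1106921 g(23,1)=861764 g(23,3)=326876
t=24: g(24,-24)=1 g(24,-22)=24 g(24,-20)=276 g(24,-18)=2024 g(24,-16)=10625 g(24,-14)=42480 g(24,-12)=134320 g(24,-10)=344080 g(24,-8)=724845 g(24,-6)=1265000 g(24,-4)=1826660 g(24,-2)=2150040 g(24,0)=1968685 g(24,2)=1188640
t=25: g(25,-25)=1 g(25,-23)=25 g(25,-21)=300 g(25,-19)=2300 g(25,-17)=12649 g(25,-15)=53105 g(25,-13)=176800 g(25,-11)=478400 g(25,-9)=1068925 g(25,-7)=1989845 g(25,-5)=3091660 g(25,-3)=3976700 g(25,-1)=4118725 g(25,1)=3157325 g(25,3)=1188640
t=26: g(26,-26)=1 g(26,-24)=26 g(26,-22)=325 g(26,-20)=2600 g(26,-18)=14949 g(26,-16)=65754 g(26,-14)=229905 g(26,-12)=655200 g(26,-10)=1547325 g(26,-8)=3058770 g(26,-6)=5081505 g(26,-4)=7068360 g(26,-2)=8095425 g(26,0)=7276050 g(26,2)=4345965
t=27: g(27,-27)=1 g(27,-25)=27 g(27,-23)=351 g(27,-21)=2925 g(27,-19)=17549 g(27,-17)=80703 g(27,-15)=295659 g(27,-13)=885105 g(27,-11)=2202525 g(27,-9)=4606095 g(27,-7)=8140275 g(27,-5)=12149865 g(27,-3)=15163785 g(27,-1)=15371475 g(27,1)=11622015 g(27,3)=4345965
Paths never hitting 4: Σ_s g(27,s) = 74884320
Paths hitting 4: 2^27 - 74884320 = 59333408
P = 59333408/134217728 = 1854169/4194304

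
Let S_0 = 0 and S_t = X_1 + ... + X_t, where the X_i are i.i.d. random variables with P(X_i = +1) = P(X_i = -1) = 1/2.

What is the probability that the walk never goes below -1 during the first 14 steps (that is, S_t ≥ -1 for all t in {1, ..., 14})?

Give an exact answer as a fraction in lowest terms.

Answer: 6435/16384

Derivation:
Let f(t,s) = #length-t paths at position s with S_1..S_t all ≥ -1.
f(t,s) = f(t-1,s-1) + f(t-1,s+1) for s ≥ -1; f(t,s) = 0 for s < -1.
t=0: f(0,0)=1
t=1: f(1,-1)=1 f(1,1)=1
t=2: f(2,0)=2 f(2,2)=1
t=3: f(3,-1)=2 f(3,1)=3 f(3,3)=1
t=4: f(4,0)=5 f(4,2)=4 f(4,4)=1
t=5: f(5,-1)=5 f(5,1)=9 f(5,3)=5 f(5,5)=1
t=6: f(6,0)=14 f(6,2)=14 f(6,4)=6 f(6,6)=1
t=7: f(7,-1)=14 f(7,1)=28 f(7,3)=20 f(7,5)=7 f(7,7)=1
t=8: f(8,0)=42 f(8,2)=48 f(8,4)=27 f(8,6)=8 f(8,8)=1
t=9: f(9,-1)=42 f(9,1)=90 f(9,3)=75 f(9,5)=35 f(9,7)=9 f(9,9)=1
t=10: f(10,0)=132 f(10,2)=165 f(10,4)=110 f(10,6)=44 f(10,8)=10 f(10,10)=1
t=11: f(11,-1)=132 f(11,1)=297 f(11,3)=275 f(11,5)=154 f(11,7)=54 f(11,9)=11 f(11,11)=1
t=12: f(12,0)=429 f(12,2)=572 f(12,4)=429 f(12,6)=208 f(12,8)=65 f(12,10)=12 f(12,12)=1
t=13: f(13,-1)=429 f(13,1)=1001 f(13,3)=1001 f(13,5)=637 f(13,7)=273 f(13,9)=77 f(13,11)=13 f(13,13)=1
t=14: f(14,0)=1430 f(14,2)=2002 f(14,4)=1638 f(14,6)=910 f(14,8)=350 f(14,10)=90 f(14,12)=14 f(14,14)=1
Σ_s f(14,s) = 6435
P = 6435/16384 = 6435/16384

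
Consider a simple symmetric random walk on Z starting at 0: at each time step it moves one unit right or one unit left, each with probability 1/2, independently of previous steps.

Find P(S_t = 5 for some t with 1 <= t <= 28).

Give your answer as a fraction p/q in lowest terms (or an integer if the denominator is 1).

Count via complement. Let g(t,s) = #length-t paths at position s with S_1..S_t all ≠ 5.
g(t,s) = g(t-1,s-1) + g(t-1,s+1) for s ≠ 5; g(t,5) = 0.
t=0: g(0,0)=1
t=1: g(1,-1)=1 g(1,1)=1
t=2: g(2,-2)=1 g(2,0)=2 g(2,2)=1
t=3: g(3,-3)=1 g(3,-1)=3 g(3,1)=3 g(3,3)=1
t=4: g(4,-4)=1 g(4,-2)=4 g(4,0)=6 g(4,2)=4 g(4,4)=1
t=5: g(5,-5)=1 g(5,-3)=5 g(5,-1)=10 g(5,1)=10 g(5,3)=5
t=6: g(6,-6)=1 g(6,-4)=6 g(6,-2)=15 g(6,0)=20 g(6,2)=15 g(6,4)=5
t=7: g(7,-7)=1 g(7,-5)=7 g(7,-3)=21 g(7,-1)=35 g(7,1)=35 g(7,3)=20
t=8: g(8,-8)=1 g(8,-6)=8 g(8,-4)=28 g(8,-2)=56 g(8,0)=70 g(8,2)=55 g(8,4)=20
t=9: g(9,-9)=1 g(9,-7)=9 g(9,-5)=36 g(9,-3)=84 g(9,-1)=126 g(9,1)=125 g(9,3)=75
t=10: g(10,-10)=1 g(10,-8)=10 g(10,-6)=45 g(10,-4)=120 g(10,-2)=210 g(10,0)=251 g(10,2)=200 g(10,4)=75
t=11: g(11,-11)=1 g(11,-9)=11 g(11,-7)=55 g(11,-5)=165 g(11,-3)=330 g(11,-1)=461 g(11,1)=451 g(11,3)=275
t=12: g(12,-12)=1 g(12,-10)=12 g(12,-8)=66 g(12,-6)=220 g(12,-4)=495 g(12,-2)=791 g(12,0)=912 g(12,2)=726 g(12,4)=275
t=13: g(13,-13)=1 g(13,-11)=13 g(13,-9)=78 g(13,-7)=286 g(13,-5)=715 g(13,-3)=1286 g(13,-1)=1703 g(13,1)=1638 g(13,3)=1001
t=14: g(14,-14)=1 g(14,-12)=14 g(14,-10)=91 g(14,-8)=364 g(14,-6)=1001 g(14,-4)=2001 g(14,-2)=2989 g(14,0)=3341 g(14,2)=2639 g(14,4)=1001
t=15: g(15,-15)=1 g(15,-13)=15 g(15,-11)=105 g(15,-9)=455 g(15,-7)=1365 g(15,-5)=3002 g(15,-3)=4990 g(15,-1)=6330 g(15,1)=5980 g(15,3)=3640
t=16: g(16,-16)=1 g(16,-14)=16 g(16,-12)=120 g(16,-10)=560 g(16,-8)=1820 g(16,-6)=4367 g(16,-4)=7992 g(16,-2)=11320 g(16,0)=12310 g(16,2)=9620 g(16,4)=3640
t=17: g(17,-17)=1 g(17,-15)=17 g(17,-13)=136 g(17,-11)=680 g(17,-9)=2380 g(17,-7)=6187 g(17,-5)=12359 g(17,-3)=19312 g(17,-1)=23630 g(17,1)=21930 g(17,3)=13260
t=18: g(18,-18)=1 g(18,-16)=18 g(18,-14)=153 g(18,-12)=816 g(18,-10)=3060 g(18,-8)=8567 g(18,-6)=18546 g(18,-4)=31671 g(18,-2)=42942 g(18,0)=45560 g(18,2)=35190 g(18,4)=13260
t=19: g(19,-19)=1 g(19,-17)=19 g(19,-15)=171 g(19,-13)=969 g(19,-11)=3876 g(19,-9)=11627 g(19,-7)=27113 g(19,-5)=50217 g(19,-3)=74613 g(19,-1)=88502 g(19,1)=80750 g(19,3)=48450
t=20: g(20,-20)=1 g(20,-18)=20 g(20,-16)=190 g(20,-14)=1140 g(20,-12)=4845 g(20,-10)=15503 g(20,-8)=38740 g(20,-6)=77330 g(20,-4)=124830 g(20,-2)=163115 g(20,0)=169252 g(20,2)=129200 g(20,4)=48450
t=21: g(21,-21)=1 g(21,-19)=21 g(21,-17)=210 g(21,-15)=1330 g(21,-13)=5985 g(21,-11)=20348 g(21,-9)=54243 g(21,-7)=116070 g(21,-5)=202160 g(21,-3)=287945 g(21,-1)=332367 g(21,1)=298452 g(21,3)=177650
t=22: g(22,-22)=1 g(22,-20)=22 g(22,-18)=231 g(22,-16)=1540 g(22,-14)=7315 g(22,-12)=26333 g(22,-10)=74591 g(22,-8)=170313 g(22,-6)=318230 g(22,-4)=490105 g(22,-2)=620312 g(22,0)=630819 g(22,2)=476102 g(22,4)=177650
t=23: g(23,-23)=1 g(23,-21)=23 g(23,-19)=253 g(23,-17)=1771 g(23,-15)=8855 g(23,-13)=33648 g(23,-11)=100924 g(23,-9)=244904 g(23,-7)=488543 g(23,-5)=808335 g(23,-3)=1110417 g(23,-1)=1251131 g(23,1)=1106921 g(23,3)=653752
t=24: g(24,-24)=1 g(24,-22)=24 g(24,-20)=276 g(24,-18)=2024 g(24,-16)=10626 g(24,-14)=42503 g(24,-12)=134572 g(24,-10)=345828 g(24,-8)=733447 g(24,-6)=1296878 g(24,-4)=1918752 g(24,-2)=2361548 g(24,0)=2358052 g(24,2)=1760673 g(24,4)=653752
t=25: g(25,-25)=1 g(25,-23)=25 g(25,-21)=300 g(25,-19)=2300 g(25,-17)=12650 g(25,-15)=53129 g(25,-13)=177075 g(25,-11)=480400 g(25,-9)=1079275 g(25,-7)=2030325 g(25,-5)=3215630 g(25,-3)=4280300 g(25,-1)=4719600 g(25,1)=4118725 g(25,3)=2414425
t=26: g(26,-26)=1 g(26,-24)=26 g(26,-22)=325 g(26,-20)=2600 g(26,-18)=14950 g(26,-16)=65779 g(26,-14)=230204 g(26,-12)=657475 g(26,-10)=1559675 g(26,-8)=3109600 g(26,-6)=5245955 g(26,-4)=7495930 g(26,-2)=8999900 g(26,0)=8838325 g(26,2)=6533150 g(26,4)=2414425
t=27: g(27,-27)=1 g(27,-25)=27 g(27,-23)=351 g(27,-21)=2925 g(27,-19)=17550 g(27,-17)=80729 g(27,-15)=295983 g(27,-13)=887679 g(27,-11)=2217150 g(27,-9)=4669275 g(27,-7)=8355555 g(27,-5)=12741885 g(27,-3)=16495830 g(27,-1)=17838225 g(27,1)=15371475 g(27,3)=8947575
t=28: g(28,-28)=1 g(28,-26)=28 g(28,-24)=378 g(28,-22)=3276 g(28,-20)=20475 g(28,-18)=98279 g(28,-16)=376712 g(28,-14)=1183662 g(28,-12)=3104829 g(28,-10)=6886425 g(28,-8)=13024830 g(28,-6)=21097440 g(28,-4)=29237715 g(28,-2)=34334055 g(28,0)=33209700 g(28,2)=24319050 g(28,4)=8947575
Paths never hitting 5: Σ_s g(28,s) = 175844430
Paths hitting 5: 2^28 - 175844430 = 92591026
P = 92591026/268435456 = 46295513/134217728

Answer: 46295513/134217728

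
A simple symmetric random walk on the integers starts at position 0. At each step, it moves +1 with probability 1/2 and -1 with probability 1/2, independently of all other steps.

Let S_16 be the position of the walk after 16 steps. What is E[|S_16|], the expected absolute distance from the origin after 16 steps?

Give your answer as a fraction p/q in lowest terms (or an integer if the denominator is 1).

Answer: 6435/2048

Derivation:
S_16 takes values m ≡ 0 (mod 2) with |m| ≤ 16; P(S_16=m) = C(16,(16+m)/2)/2^16.
Total paths: 2^16 = 65536
Distribution: P(S=-16)=1/65536, P(S=-14)=16/65536, P(S=-12)=120/65536, P(S=-10)=560/65536, P(S=-8)=1820/65536, P(S=-6)=4368/65536, P(S=-4)=8008/65536, P(S=-2)=11440/65536, P(S=0)=12870/65536, P(S=2)=11440/65536, P(S=4)=8008/65536, P(S=6)=4368/65536, P(S=8)=1820/65536, P(S=10)=560/65536, P(S=12)=120/65536, P(S=14)=16/65536, P(S=16)=1/65536
E[|S_16|] = Σ_m |m|·P(S_16=m) = 205920/65536 = 6435/2048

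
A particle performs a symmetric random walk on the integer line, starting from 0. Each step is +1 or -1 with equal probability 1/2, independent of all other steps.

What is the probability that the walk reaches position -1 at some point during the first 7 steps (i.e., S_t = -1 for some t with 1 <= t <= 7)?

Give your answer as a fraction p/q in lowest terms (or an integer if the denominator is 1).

Answer: 93/128

Derivation:
Count via complement. Let g(t,s) = #length-t paths at position s with S_1..S_t all ≠ -1.
g(t,s) = g(t-1,s-1) + g(t-1,s+1) for s ≠ -1; g(t,-1) = 0.
t=0: g(0,0)=1
t=1: g(1,1)=1
t=2: g(2,0)=1 g(2,2)=1
t=3: g(3,1)=2 g(3,3)=1
t=4: g(4,0)=2 g(4,2)=3 g(4,4)=1
t=5: g(5,1)=5 g(5,3)=4 g(5,5)=1
t=6: g(6,0)=5 g(6,2)=9 g(6,4)=5 g(6,6)=1
t=7: g(7,1)=14 g(7,3)=14 g(7,5)=6 g(7,7)=1
Paths never hitting -1: Σ_s g(7,s) = 35
Paths hitting -1: 2^7 - 35 = 93
P = 93/128 = 93/128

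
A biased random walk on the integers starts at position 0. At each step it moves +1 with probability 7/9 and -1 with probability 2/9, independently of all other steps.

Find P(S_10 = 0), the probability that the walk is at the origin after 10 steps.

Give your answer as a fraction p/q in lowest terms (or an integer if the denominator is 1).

To be at 0 after 10 steps: need exactly 5 steps of +1 and 5 of -1.
Number of such sequences: C(10,5) = 252
Each has probability (7/9)^5 · (2/9)^5 = 537824/3486784401
P = 252 · 537824/3486784401 = 15059072/387420489

Answer: 15059072/387420489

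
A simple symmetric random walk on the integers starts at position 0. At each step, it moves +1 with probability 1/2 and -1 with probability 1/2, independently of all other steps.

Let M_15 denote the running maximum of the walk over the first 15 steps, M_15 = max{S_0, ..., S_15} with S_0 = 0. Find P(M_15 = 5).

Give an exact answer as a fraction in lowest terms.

Answer: 3003/32768

Derivation:
Let M_15 = max(S_0,...,S_15). Use the reflection principle: for j ≥ 1, #{paths with M_15 ≥ j} = #{S_15 ≥ j} + #{S_15 ≥ j+1}.
By reflection, #{M_15 ≥ 5} = #{S_15 ≥ 5} + #{S_15 ≥ 6} = 4944 + 1941 = 6885.
#{M_15 ≥ 6} = #{S_15 ≥ 6} + #{S_15 ≥ 7} = 1941 + 1941 = 3882.
#{M_15 = 5} = 6885 - 3882 = 3003.
P(M_15 = 5) = 3003/32768 = 3003/32768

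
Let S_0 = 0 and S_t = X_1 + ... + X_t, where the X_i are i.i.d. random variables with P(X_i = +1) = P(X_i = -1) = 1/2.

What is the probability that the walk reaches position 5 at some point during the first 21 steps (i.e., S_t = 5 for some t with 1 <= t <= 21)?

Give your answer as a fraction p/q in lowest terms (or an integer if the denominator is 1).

Answer: 300185/1048576

Derivation:
Count via complement. Let g(t,s) = #length-t paths at position s with S_1..S_t all ≠ 5.
g(t,s) = g(t-1,s-1) + g(t-1,s+1) for s ≠ 5; g(t,5) = 0.
t=0: g(0,0)=1
t=1: g(1,-1)=1 g(1,1)=1
t=2: g(2,-2)=1 g(2,0)=2 g(2,2)=1
t=3: g(3,-3)=1 g(3,-1)=3 g(3,1)=3 g(3,3)=1
t=4: g(4,-4)=1 g(4,-2)=4 g(4,0)=6 g(4,2)=4 g(4,4)=1
t=5: g(5,-5)=1 g(5,-3)=5 g(5,-1)=10 g(5,1)=10 g(5,3)=5
t=6: g(6,-6)=1 g(6,-4)=6 g(6,-2)=15 g(6,0)=20 g(6,2)=15 g(6,4)=5
t=7: g(7,-7)=1 g(7,-5)=7 g(7,-3)=21 g(7,-1)=35 g(7,1)=35 g(7,3)=20
t=8: g(8,-8)=1 g(8,-6)=8 g(8,-4)=28 g(8,-2)=56 g(8,0)=70 g(8,2)=55 g(8,4)=20
t=9: g(9,-9)=1 g(9,-7)=9 g(9,-5)=36 g(9,-3)=84 g(9,-1)=126 g(9,1)=125 g(9,3)=75
t=10: g(10,-10)=1 g(10,-8)=10 g(10,-6)=45 g(10,-4)=120 g(10,-2)=210 g(10,0)=251 g(10,2)=200 g(10,4)=75
t=11: g(11,-11)=1 g(11,-9)=11 g(11,-7)=55 g(11,-5)=165 g(11,-3)=330 g(11,-1)=461 g(11,1)=451 g(11,3)=275
t=12: g(12,-12)=1 g(12,-10)=12 g(12,-8)=66 g(12,-6)=220 g(12,-4)=495 g(12,-2)=791 g(12,0)=912 g(12,2)=726 g(12,4)=275
t=13: g(13,-13)=1 g(13,-11)=13 g(13,-9)=78 g(13,-7)=286 g(13,-5)=715 g(13,-3)=1286 g(13,-1)=1703 g(13,1)=1638 g(13,3)=1001
t=14: g(14,-14)=1 g(14,-12)=14 g(14,-10)=91 g(14,-8)=364 g(14,-6)=1001 g(14,-4)=2001 g(14,-2)=2989 g(14,0)=3341 g(14,2)=2639 g(14,4)=1001
t=15: g(15,-15)=1 g(15,-13)=15 g(15,-11)=105 g(15,-9)=455 g(15,-7)=1365 g(15,-5)=3002 g(15,-3)=4990 g(15,-1)=6330 g(15,1)=5980 g(15,3)=3640
t=16: g(16,-16)=1 g(16,-14)=16 g(16,-12)=120 g(16,-10)=560 g(16,-8)=1820 g(16,-6)=4367 g(16,-4)=7992 g(16,-2)=11320 g(16,0)=12310 g(16,2)=9620 g(16,4)=3640
t=17: g(17,-17)=1 g(17,-15)=17 g(17,-13)=136 g(17,-11)=680 g(17,-9)=2380 g(17,-7)=6187 g(17,-5)=12359 g(17,-3)=19312 g(17,-1)=23630 g(17,1)=21930 g(17,3)=13260
t=18: g(18,-18)=1 g(18,-16)=18 g(18,-14)=153 g(18,-12)=816 g(18,-10)=3060 g(18,-8)=8567 g(18,-6)=18546 g(18,-4)=31671 g(18,-2)=42942 g(18,0)=45560 g(18,2)=35190 g(18,4)=13260
t=19: g(19,-19)=1 g(19,-17)=19 g(19,-15)=171 g(19,-13)=969 g(19,-11)=3876 g(19,-9)=11627 g(19,-7)=27113 g(19,-5)=50217 g(19,-3)=74613 g(19,-1)=88502 g(19,1)=80750 g(19,3)=48450
t=20: g(20,-20)=1 g(20,-18)=20 g(20,-16)=190 g(20,-14)=1140 g(20,-12)=4845 g(20,-10)=15503 g(20,-8)=38740 g(20,-6)=77330 g(20,-4)=124830 g(20,-2)=163115 g(20,0)=169252 g(20,2)=129200 g(20,4)=48450
t=21: g(21,-21)=1 g(21,-19)=21 g(21,-17)=210 g(21,-15)=1330 g(21,-13)=5985 g(21,-11)=20348 g(21,-9)=54243 g(21,-7)=116070 g(21,-5)=202160 g(21,-3)=287945 g(21,-1)=332367 g(21,1)=298452 g(21,3)=177650
Paths never hitting 5: Σ_s g(21,s) = 1496782
Paths hitting 5: 2^21 - 1496782 = 600370
P = 600370/2097152 = 300185/1048576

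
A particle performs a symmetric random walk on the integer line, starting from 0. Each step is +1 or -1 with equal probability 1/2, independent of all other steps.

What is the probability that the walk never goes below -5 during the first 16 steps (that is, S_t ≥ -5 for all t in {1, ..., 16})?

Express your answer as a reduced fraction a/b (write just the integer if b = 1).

Let f(t,s) = #length-t paths at position s with S_1..S_t all ≥ -5.
f(t,s) = f(t-1,s-1) + f(t-1,s+1) for s ≥ -5; f(t,s) = 0 for s < -5.
t=0: f(0,0)=1
t=1: f(1,-1)=1 f(1,1)=1
t=2: f(2,-2)=1 f(2,0)=2 f(2,2)=1
t=3: f(3,-3)=1 f(3,-1)=3 f(3,1)=3 f(3,3)=1
t=4: f(4,-4)=1 f(4,-2)=4 f(4,0)=6 f(4,2)=4 f(4,4)=1
t=5: f(5,-5)=1 f(5,-3)=5 f(5,-1)=10 f(5,1)=10 f(5,3)=5 f(5,5)=1
t=6: f(6,-4)=6 f(6,-2)=15 f(6,0)=20 f(6,2)=15 f(6,4)=6 f(6,6)=1
t=7: f(7,-5)=6 f(7,-3)=21 f(7,-1)=35 f(7,1)=35 f(7,3)=21 f(7,5)=7 f(7,7)=1
t=8: f(8,-4)=27 f(8,-2)=56 f(8,0)=70 f(8,2)=56 f(8,4)=28 f(8,6)=8 f(8,8)=1
t=9: f(9,-5)=27 f(9,-3)=83 f(9,-1)=126 f(9,1)=126 f(9,3)=84 f(9,5)=36 f(9,7)=9 f(9,9)=1
t=10: f(10,-4)=110 f(10,-2)=209 f(10,0)=252 f(10,2)=210 f(10,4)=120 f(10,6)=45 f(10,8)=10 f(10,10)=1
t=11: f(11,-5)=110 f(11,-3)=319 f(11,-1)=461 f(11,1)=462 f(11,3)=330 f(11,5)=165 f(11,7)=55 f(11,9)=11 f(11,11)=1
t=12: f(12,-4)=429 f(12,-2)=780 f(12,0)=923 f(12,2)=792 f(12,4)=495 f(12,6)=220 f(12,8)=66 f(12,10)=12 f(12,12)=1
t=13: f(13,-5)=429 f(13,-3)=1209 f(13,-1)=1703 f(13,1)=1715 f(13,3)=1287 f(13,5)=715 f(13,7)=286 f(13,9)=78 f(13,11)=13 f(13,13)=1
t=14: f(14,-4)=1638 f(14,-2)=2912 f(14,0)=3418 f(14,2)=3002 f(14,4)=2002 f(14,6)=1001 f(14,8)=364 f(14,10)=91 f(14,12)=14 f(14,14)=1
t=15: f(15,-5)=1638 f(15,-3)=4550 f(15,-1)=6330 f(15,1)=6420 f(15,3)=5004 f(15,5)=3003 f(15,7)=1365 f(15,9)=455 f(15,11)=105 f(15,13)=15 f(15,15)=1
t=16: f(16,-4)=6188 f(16,-2)=10880 f(16,0)=12750 f(16,2)=11424 f(16,4)=8007 f(16,6)=4368 f(16,8)=1820 f(16,10)=560 f(16,12)=120 f(16,14)=16 f(16,16)=1
Σ_s f(16,s) = 56134
P = 56134/65536 = 28067/32768

Answer: 28067/32768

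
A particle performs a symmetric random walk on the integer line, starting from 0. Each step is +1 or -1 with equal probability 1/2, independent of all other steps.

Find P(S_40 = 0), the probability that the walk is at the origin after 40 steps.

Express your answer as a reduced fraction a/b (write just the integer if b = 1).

To return to 0 after 40 steps: need exactly 20 steps of +1 and 20 of -1.
Favorable paths: C(40,20) = 137846528820
Total paths: 2^40 = 1099511627776
P = 137846528820/1099511627776 = 34461632205/274877906944

Answer: 34461632205/274877906944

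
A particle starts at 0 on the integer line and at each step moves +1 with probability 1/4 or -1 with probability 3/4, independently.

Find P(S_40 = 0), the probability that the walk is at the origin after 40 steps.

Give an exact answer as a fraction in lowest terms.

Answer: 120160281605393234205/302231454903657293676544

Derivation:
To be at 0 after 40 steps: need exactly 20 steps of +1 and 20 of -1.
Number of such sequences: C(40,20) = 137846528820
Each has probability (1/4)^20 · (3/4)^20 = 3486784401/1208925819614629174706176
P = 137846528820 · 3486784401/1208925819614629174706176 = 120160281605393234205/302231454903657293676544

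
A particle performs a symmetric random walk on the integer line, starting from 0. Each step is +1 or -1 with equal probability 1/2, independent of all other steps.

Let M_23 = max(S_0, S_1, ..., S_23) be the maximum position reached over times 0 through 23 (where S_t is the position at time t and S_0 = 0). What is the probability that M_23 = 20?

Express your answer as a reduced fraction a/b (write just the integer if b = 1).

Answer: 23/8388608

Derivation:
Let M_23 = max(S_0,...,S_23). Use the reflection principle: for j ≥ 1, #{paths with M_23 ≥ j} = #{S_23 ≥ j} + #{S_23 ≥ j+1}.
By reflection, #{M_23 ≥ 20} = #{S_23 ≥ 20} + #{S_23 ≥ 21} = 24 + 24 = 48.
#{M_23 ≥ 21} = #{S_23 ≥ 21} + #{S_23 ≥ 22} = 24 + 1 = 25.
#{M_23 = 20} = 48 - 25 = 23.
P(M_23 = 20) = 23/8388608 = 23/8388608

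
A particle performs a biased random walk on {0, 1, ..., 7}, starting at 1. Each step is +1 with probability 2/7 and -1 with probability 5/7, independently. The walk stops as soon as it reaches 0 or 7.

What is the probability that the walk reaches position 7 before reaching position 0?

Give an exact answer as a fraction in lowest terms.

Answer: 64/25999

Derivation:
Biased walk: p = 2/7, q = 5/7, r = q/p = 5/2
Gambler's ruin: P(hit 7 before 0 | start at 1) = (1 - r^a)/(1 - r^N)
r^1 = 5/2; r^7 = 78125/128
P = (1 - 5/2) / (1 - 78125/128) = -3/2 / -77997/128 = 64/25999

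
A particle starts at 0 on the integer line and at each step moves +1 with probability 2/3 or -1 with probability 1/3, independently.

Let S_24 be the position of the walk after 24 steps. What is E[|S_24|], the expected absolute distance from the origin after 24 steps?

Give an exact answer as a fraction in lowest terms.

S_24 takes values m ≡ 0 (mod 2) with |m| ≤ 24; P(S_24=m) = C(24,(24+m)/2) · (2/3)^((24+m)/2) · (1/3)^((24-m)/2).
Distribution: P(S=-24)=1/282429536481, P(S=-22)=16/94143178827, P(S=-20)=368/94143178827, P(S=-18)=16192/282429536481, P(S=-16)=56672/94143178827, P(S=-14)=453376/94143178827, P(S=-12)=8614144/282429536481, P(S=-10)=4922368/31381059609, P(S=-8)=20920064/31381059609, P(S=-6)=669442048/282429536481, P(S=-4)=669442048/94143178827, P(S=-2)=1704034304/94143178827, P(S=0)=11076222976/282429536481, P(S=2)=6816137216/94143178827, P(S=4)=10711072768/94143178827, P(S=6)=42844291072/282429536481, P(S=8)=5355536384/31381059609, P(S=10)=5040504832/31381059609, P(S=12)=35283533824/282429536481, P(S=14)=7428112384/94143178827, P(S=16)=3714056192/94143178827, P(S=18)=4244635648/282429536481, P(S=20)=385875968/94143178827, P(S=22)=67108864/94143178827, P(S=24)=16777216/282429536481
E[|S_24|] = Σ_m |m|·P(S_24=m) = 769378008488/94143178827

Answer: 769378008488/94143178827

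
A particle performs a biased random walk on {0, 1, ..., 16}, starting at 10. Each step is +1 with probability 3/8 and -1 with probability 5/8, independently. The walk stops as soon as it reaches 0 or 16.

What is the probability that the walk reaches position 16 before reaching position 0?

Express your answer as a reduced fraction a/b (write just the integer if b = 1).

Answer: 442255869/9534052744

Derivation:
Biased walk: p = 3/8, q = 5/8, r = q/p = 5/3
Gambler's ruin: P(hit 16 before 0 | start at 10) = (1 - r^a)/(1 - r^N)
r^10 = 9765625/59049; r^16 = 152587890625/43046721
P = (1 - 9765625/59049) / (1 - 152587890625/43046721) = -9706576/59049 / -152544843904/43046721 = 442255869/9534052744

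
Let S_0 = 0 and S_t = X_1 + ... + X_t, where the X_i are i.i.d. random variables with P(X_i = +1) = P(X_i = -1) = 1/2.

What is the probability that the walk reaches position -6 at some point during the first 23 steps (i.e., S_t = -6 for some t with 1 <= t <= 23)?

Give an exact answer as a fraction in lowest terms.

Count via complement. Let g(t,s) = #length-t paths at position s with S_1..S_t all ≠ -6.
g(t,s) = g(t-1,s-1) + g(t-1,s+1) for s ≠ -6; g(t,-6) = 0.
t=0: g(0,0)=1
t=1: g(1,-1)=1 g(1,1)=1
t=2: g(2,-2)=1 g(2,0)=2 g(2,2)=1
t=3: g(3,-3)=1 g(3,-1)=3 g(3,1)=3 g(3,3)=1
t=4: g(4,-4)=1 g(4,-2)=4 g(4,0)=6 g(4,2)=4 g(4,4)=1
t=5: g(5,-5)=1 g(5,-3)=5 g(5,-1)=10 g(5,1)=10 g(5,3)=5 g(5,5)=1
t=6: g(6,-4)=6 g(6,-2)=15 g(6,0)=20 g(6,2)=15 g(6,4)=6 g(6,6)=1
t=7: g(7,-5)=6 g(7,-3)=21 g(7,-1)=35 g(7,1)=35 g(7,3)=21 g(7,5)=7 g(7,7)=1
t=8: g(8,-4)=27 g(8,-2)=56 g(8,0)=70 g(8,2)=56 g(8,4)=28 g(8,6)=8 g(8,8)=1
t=9: g(9,-5)=27 g(9,-3)=83 g(9,-1)=126 g(9,1)=126 g(9,3)=84 g(9,5)=36 g(9,7)=9 g(9,9)=1
t=10: g(10,-4)=110 g(10,-2)=209 g(10,0)=252 g(10,2)=210 g(10,4)=120 g(10,6)=45 g(10,8)=10 g(10,10)=1
t=11: g(11,-5)=110 g(11,-3)=319 g(11,-1)=461 g(11,1)=462 g(11,3)=330 g(11,5)=165 g(11,7)=55 g(11,9)=11 g(11,11)=1
t=12: g(12,-4)=429 g(12,-2)=780 g(12,0)=923 g(12,2)=792 g(12,4)=495 g(12,6)=220 g(12,8)=66 g(12,10)=12 g(12,12)=1
t=13: g(13,-5)=429 g(13,-3)=1209 g(13,-1)=1703 g(13,1)=1715 g(13,3)=1287 g(13,5)=715 g(13,7)=286 g(13,9)=78 g(13,11)=13 g(13,13)=1
t=14: g(14,-4)=1638 g(14,-2)=2912 g(14,0)=3418 g(14,2)=3002 g(14,4)=2002 g(14,6)=1001 g(14,8)=364 g(14,10)=91 g(14,12)=14 g(14,14)=1
t=15: g(15,-5)=1638 g(15,-3)=4550 g(15,-1)=6330 g(15,1)=6420 g(15,3)=5004 g(15,5)=3003 g(15,7)=1365 g(15,9)=455 g(15,11)=105 g(15,13)=15 g(15,15)=1
t=16: g(16,-4)=6188 g(16,-2)=10880 g(16,0)=12750 g(16,2)=11424 g(16,4)=8007 g(16,6)=4368 g(16,8)=1820 g(16,10)=560 g(16,12)=120 g(16,14)=16 g(16,16)=1
t=17: g(17,-5)=6188 g(17,-3)=17068 g(17,-1)=23630 g(17,1)=24174 g(17,3)=19431 g(17,5)=12375 g(17,7)=6188 g(17,9)=2380 g(17,11)=680 g(17,13)=136 g(17,15)=17 g(17,17)=1
t=18: g(18,-4)=23256 g(18,-2)=40698 g(18,0)=47804 g(18,2)=43605 g(18,4)=31806 g(18,6)=18563 g(18,8)=8568 g(18,10)=3060 g(18,12)=816 g(18,14)=153 g(18,16)=18 g(18,18)=1
t=19: g(19,-5)=23256 g(19,-3)=63954 g(19,-1)=88502 g(19,1)=91409 g(19,3)=75411 g(19,5)=50369 g(19,7)=27131 g(19,9)=11628 g(19,11)=3876 g(19,13)=969 g(19,15)=171 g(19,17)=19 g(19,19)=1
t=20: g(20,-4)=87210 g(20,-2)=152456 g(20,0)=179911 g(20,2)=166820 g(20,4)=125780 g(20,6)=77500 g(20,8)=38759 g(20,10)=15504 g(20,12)=4845 g(20,14)=1140 g(20,16)=190 g(20,18)=20 g(20,20)=1
t=21: g(21,-5)=87210 g(21,-3)=239666 g(21,-1)=332367 g(21,1)=346731 g(21,3)=292600 g(21,5)=203280 g(21,7)=116259 g(21,9)=54263 g(21,11)=20349 g(21,13)=5985 g(21,15)=1330 g(21,17)=210 g(21,19)=21 g(21,21)=1
t=22: g(22,-4)=326876 g(22,-2)=572033 g(22,0)=679098 g(22,2)=639331 g(22,4)=495880 g(22,6)=319539 g(22,8)=170522 g(22,10)=74612 g(22,12)=26334 g(22,14)=7315 g(22,16)=1540 g(22,18)=231 g(22,20)=22 g(22,22)=1
t=23: g(23,-5)=326876 g(23,-3)=898909 g(23,-1)=1251131 g(23,1)=1318429 g(23,3)=1135211 g(23,5)=815419 g(23,7)=490061 g(23,9)=245134 g(23,11)=100946 g(23,13)=33649 g(23,15)=8855 g(23,17)=1771 g(23,19)=253 g(23,21)=23 g(23,23)=1
Paths never hitting -6: Σ_s g(23,s) = 6626668
Paths hitting -6: 2^23 - 6626668 = 1761940
P = 1761940/8388608 = 440485/2097152

Answer: 440485/2097152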